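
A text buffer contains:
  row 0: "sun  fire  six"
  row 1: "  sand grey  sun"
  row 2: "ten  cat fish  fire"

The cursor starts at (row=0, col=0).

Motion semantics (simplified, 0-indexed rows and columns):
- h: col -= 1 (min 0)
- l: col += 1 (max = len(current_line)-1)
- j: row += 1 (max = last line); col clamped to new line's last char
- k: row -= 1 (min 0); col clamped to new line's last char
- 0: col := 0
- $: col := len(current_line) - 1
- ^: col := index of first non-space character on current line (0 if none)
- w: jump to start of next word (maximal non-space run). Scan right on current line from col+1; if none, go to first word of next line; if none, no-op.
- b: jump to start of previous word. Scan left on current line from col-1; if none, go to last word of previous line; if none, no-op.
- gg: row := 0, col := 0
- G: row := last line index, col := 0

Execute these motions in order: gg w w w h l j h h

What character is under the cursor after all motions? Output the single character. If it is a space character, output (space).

After 1 (gg): row=0 col=0 char='s'
After 2 (w): row=0 col=5 char='f'
After 3 (w): row=0 col=11 char='s'
After 4 (w): row=1 col=2 char='s'
After 5 (h): row=1 col=1 char='_'
After 6 (l): row=1 col=2 char='s'
After 7 (j): row=2 col=2 char='n'
After 8 (h): row=2 col=1 char='e'
After 9 (h): row=2 col=0 char='t'

Answer: t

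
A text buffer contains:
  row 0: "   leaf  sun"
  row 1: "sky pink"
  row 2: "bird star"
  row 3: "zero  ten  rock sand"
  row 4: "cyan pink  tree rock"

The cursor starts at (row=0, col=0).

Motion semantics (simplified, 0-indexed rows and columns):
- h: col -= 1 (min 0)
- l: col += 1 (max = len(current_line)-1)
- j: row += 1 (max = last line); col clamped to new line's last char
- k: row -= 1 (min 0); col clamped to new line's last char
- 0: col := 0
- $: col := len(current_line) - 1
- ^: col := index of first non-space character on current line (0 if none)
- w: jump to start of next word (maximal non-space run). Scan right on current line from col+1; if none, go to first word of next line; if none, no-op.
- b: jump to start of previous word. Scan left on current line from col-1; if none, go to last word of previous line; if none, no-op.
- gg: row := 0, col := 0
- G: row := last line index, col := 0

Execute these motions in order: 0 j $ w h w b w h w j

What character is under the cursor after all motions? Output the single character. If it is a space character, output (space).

After 1 (0): row=0 col=0 char='_'
After 2 (j): row=1 col=0 char='s'
After 3 ($): row=1 col=7 char='k'
After 4 (w): row=2 col=0 char='b'
After 5 (h): row=2 col=0 char='b'
After 6 (w): row=2 col=5 char='s'
After 7 (b): row=2 col=0 char='b'
After 8 (w): row=2 col=5 char='s'
After 9 (h): row=2 col=4 char='_'
After 10 (w): row=2 col=5 char='s'
After 11 (j): row=3 col=5 char='_'

Answer: (space)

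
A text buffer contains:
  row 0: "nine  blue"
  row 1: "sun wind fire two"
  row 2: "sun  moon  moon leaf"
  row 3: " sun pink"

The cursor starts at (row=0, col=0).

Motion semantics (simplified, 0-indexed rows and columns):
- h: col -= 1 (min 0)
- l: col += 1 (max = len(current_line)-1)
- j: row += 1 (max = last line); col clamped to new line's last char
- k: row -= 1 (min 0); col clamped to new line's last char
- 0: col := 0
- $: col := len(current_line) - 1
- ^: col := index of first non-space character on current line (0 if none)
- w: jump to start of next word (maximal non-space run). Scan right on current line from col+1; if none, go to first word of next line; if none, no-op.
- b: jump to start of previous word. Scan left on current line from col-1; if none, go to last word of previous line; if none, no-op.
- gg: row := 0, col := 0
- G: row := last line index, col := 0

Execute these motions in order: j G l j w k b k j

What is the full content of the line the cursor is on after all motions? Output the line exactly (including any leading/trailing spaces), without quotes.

After 1 (j): row=1 col=0 char='s'
After 2 (G): row=3 col=0 char='_'
After 3 (l): row=3 col=1 char='s'
After 4 (j): row=3 col=1 char='s'
After 5 (w): row=3 col=5 char='p'
After 6 (k): row=2 col=5 char='m'
After 7 (b): row=2 col=0 char='s'
After 8 (k): row=1 col=0 char='s'
After 9 (j): row=2 col=0 char='s'

Answer: sun  moon  moon leaf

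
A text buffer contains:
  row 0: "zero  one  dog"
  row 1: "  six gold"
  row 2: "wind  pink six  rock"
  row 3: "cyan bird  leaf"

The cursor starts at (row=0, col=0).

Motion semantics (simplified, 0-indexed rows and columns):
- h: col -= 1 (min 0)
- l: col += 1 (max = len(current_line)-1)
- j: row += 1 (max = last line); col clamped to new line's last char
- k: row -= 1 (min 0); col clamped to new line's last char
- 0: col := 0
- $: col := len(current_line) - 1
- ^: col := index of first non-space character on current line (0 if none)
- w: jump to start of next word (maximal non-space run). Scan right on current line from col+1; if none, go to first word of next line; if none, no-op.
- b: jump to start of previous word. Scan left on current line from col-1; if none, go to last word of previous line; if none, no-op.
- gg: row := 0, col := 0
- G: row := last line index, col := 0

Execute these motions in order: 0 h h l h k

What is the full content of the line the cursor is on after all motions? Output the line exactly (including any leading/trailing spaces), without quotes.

After 1 (0): row=0 col=0 char='z'
After 2 (h): row=0 col=0 char='z'
After 3 (h): row=0 col=0 char='z'
After 4 (l): row=0 col=1 char='e'
After 5 (h): row=0 col=0 char='z'
After 6 (k): row=0 col=0 char='z'

Answer: zero  one  dog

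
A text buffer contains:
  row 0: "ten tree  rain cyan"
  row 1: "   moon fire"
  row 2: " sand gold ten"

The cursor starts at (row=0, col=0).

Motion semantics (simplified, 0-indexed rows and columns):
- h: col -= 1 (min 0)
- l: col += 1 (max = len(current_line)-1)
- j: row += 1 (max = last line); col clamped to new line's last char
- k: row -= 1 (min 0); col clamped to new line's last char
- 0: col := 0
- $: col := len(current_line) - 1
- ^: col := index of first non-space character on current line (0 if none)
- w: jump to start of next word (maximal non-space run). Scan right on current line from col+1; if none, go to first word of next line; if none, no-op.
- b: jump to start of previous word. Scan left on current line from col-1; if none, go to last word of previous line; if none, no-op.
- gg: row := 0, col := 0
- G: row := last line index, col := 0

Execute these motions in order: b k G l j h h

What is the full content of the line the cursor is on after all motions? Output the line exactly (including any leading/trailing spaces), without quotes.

Answer:  sand gold ten

Derivation:
After 1 (b): row=0 col=0 char='t'
After 2 (k): row=0 col=0 char='t'
After 3 (G): row=2 col=0 char='_'
After 4 (l): row=2 col=1 char='s'
After 5 (j): row=2 col=1 char='s'
After 6 (h): row=2 col=0 char='_'
After 7 (h): row=2 col=0 char='_'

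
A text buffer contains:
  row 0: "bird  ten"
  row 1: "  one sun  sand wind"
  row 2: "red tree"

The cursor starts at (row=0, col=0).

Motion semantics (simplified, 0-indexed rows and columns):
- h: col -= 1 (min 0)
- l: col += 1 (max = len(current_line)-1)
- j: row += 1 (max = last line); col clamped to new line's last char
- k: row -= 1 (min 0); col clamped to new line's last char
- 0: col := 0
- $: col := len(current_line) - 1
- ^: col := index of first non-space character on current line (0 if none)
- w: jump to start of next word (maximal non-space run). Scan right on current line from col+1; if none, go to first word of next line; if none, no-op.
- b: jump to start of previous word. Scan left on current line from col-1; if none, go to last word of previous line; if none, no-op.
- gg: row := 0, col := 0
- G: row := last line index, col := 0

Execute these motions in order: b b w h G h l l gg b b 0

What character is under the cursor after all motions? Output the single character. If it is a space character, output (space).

Answer: b

Derivation:
After 1 (b): row=0 col=0 char='b'
After 2 (b): row=0 col=0 char='b'
After 3 (w): row=0 col=6 char='t'
After 4 (h): row=0 col=5 char='_'
After 5 (G): row=2 col=0 char='r'
After 6 (h): row=2 col=0 char='r'
After 7 (l): row=2 col=1 char='e'
After 8 (l): row=2 col=2 char='d'
After 9 (gg): row=0 col=0 char='b'
After 10 (b): row=0 col=0 char='b'
After 11 (b): row=0 col=0 char='b'
After 12 (0): row=0 col=0 char='b'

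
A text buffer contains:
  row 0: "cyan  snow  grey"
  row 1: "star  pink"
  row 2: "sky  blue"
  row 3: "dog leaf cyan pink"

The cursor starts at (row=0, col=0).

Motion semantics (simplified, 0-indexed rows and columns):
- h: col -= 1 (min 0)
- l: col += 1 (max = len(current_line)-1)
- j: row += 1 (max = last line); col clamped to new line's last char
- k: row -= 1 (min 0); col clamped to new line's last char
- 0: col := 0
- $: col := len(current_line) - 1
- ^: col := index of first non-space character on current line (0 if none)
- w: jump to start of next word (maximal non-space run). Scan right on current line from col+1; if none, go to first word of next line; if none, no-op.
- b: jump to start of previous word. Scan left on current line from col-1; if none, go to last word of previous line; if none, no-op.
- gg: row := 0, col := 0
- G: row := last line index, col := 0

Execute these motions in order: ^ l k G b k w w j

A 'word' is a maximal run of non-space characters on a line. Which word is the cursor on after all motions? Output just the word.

Answer: dog

Derivation:
After 1 (^): row=0 col=0 char='c'
After 2 (l): row=0 col=1 char='y'
After 3 (k): row=0 col=1 char='y'
After 4 (G): row=3 col=0 char='d'
After 5 (b): row=2 col=5 char='b'
After 6 (k): row=1 col=5 char='_'
After 7 (w): row=1 col=6 char='p'
After 8 (w): row=2 col=0 char='s'
After 9 (j): row=3 col=0 char='d'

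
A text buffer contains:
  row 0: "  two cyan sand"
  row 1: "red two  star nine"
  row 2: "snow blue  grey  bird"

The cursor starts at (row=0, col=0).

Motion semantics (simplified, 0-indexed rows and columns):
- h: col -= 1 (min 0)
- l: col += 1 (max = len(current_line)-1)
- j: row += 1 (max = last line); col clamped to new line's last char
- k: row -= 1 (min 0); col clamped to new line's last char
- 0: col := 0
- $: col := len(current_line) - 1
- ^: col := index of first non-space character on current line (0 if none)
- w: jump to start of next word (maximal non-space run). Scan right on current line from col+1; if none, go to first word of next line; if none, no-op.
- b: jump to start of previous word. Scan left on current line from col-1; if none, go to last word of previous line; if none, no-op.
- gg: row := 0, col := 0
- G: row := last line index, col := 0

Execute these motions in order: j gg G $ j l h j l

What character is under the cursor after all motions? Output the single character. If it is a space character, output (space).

Answer: d

Derivation:
After 1 (j): row=1 col=0 char='r'
After 2 (gg): row=0 col=0 char='_'
After 3 (G): row=2 col=0 char='s'
After 4 ($): row=2 col=20 char='d'
After 5 (j): row=2 col=20 char='d'
After 6 (l): row=2 col=20 char='d'
After 7 (h): row=2 col=19 char='r'
After 8 (j): row=2 col=19 char='r'
After 9 (l): row=2 col=20 char='d'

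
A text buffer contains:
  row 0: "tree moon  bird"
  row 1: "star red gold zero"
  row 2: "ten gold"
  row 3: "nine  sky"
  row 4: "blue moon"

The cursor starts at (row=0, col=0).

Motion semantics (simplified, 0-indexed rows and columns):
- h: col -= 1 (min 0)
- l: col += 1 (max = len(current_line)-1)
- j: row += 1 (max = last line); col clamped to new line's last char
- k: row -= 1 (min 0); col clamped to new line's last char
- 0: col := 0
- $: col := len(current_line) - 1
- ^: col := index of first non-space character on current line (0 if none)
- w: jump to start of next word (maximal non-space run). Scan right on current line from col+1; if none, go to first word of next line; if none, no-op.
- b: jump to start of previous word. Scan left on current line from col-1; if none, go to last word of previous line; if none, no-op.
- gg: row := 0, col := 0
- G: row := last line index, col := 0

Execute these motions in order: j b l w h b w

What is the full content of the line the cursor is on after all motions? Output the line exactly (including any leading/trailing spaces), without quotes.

After 1 (j): row=1 col=0 char='s'
After 2 (b): row=0 col=11 char='b'
After 3 (l): row=0 col=12 char='i'
After 4 (w): row=1 col=0 char='s'
After 5 (h): row=1 col=0 char='s'
After 6 (b): row=0 col=11 char='b'
After 7 (w): row=1 col=0 char='s'

Answer: star red gold zero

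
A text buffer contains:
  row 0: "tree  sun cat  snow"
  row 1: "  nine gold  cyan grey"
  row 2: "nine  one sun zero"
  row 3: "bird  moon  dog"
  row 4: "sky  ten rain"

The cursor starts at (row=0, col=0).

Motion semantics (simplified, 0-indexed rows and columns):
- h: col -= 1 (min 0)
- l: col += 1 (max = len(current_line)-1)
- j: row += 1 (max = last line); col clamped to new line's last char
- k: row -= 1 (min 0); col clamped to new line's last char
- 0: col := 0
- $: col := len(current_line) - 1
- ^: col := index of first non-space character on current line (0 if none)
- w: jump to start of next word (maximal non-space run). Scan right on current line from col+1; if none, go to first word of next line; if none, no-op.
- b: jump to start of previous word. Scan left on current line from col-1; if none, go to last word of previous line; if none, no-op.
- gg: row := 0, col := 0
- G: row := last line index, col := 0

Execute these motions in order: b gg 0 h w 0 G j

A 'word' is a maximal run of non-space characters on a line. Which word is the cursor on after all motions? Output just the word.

Answer: sky

Derivation:
After 1 (b): row=0 col=0 char='t'
After 2 (gg): row=0 col=0 char='t'
After 3 (0): row=0 col=0 char='t'
After 4 (h): row=0 col=0 char='t'
After 5 (w): row=0 col=6 char='s'
After 6 (0): row=0 col=0 char='t'
After 7 (G): row=4 col=0 char='s'
After 8 (j): row=4 col=0 char='s'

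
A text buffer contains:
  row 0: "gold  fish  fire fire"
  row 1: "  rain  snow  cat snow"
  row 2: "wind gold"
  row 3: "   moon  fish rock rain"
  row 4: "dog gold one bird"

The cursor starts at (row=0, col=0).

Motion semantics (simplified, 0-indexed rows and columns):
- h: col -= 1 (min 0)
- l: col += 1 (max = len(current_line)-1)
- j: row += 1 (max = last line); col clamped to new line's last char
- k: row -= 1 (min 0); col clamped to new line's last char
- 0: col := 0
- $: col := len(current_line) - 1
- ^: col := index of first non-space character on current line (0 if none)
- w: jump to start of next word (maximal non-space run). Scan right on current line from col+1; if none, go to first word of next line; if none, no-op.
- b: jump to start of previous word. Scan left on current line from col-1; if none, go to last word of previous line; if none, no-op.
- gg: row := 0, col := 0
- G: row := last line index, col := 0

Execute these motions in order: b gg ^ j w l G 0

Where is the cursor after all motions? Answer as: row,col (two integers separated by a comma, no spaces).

Answer: 4,0

Derivation:
After 1 (b): row=0 col=0 char='g'
After 2 (gg): row=0 col=0 char='g'
After 3 (^): row=0 col=0 char='g'
After 4 (j): row=1 col=0 char='_'
After 5 (w): row=1 col=2 char='r'
After 6 (l): row=1 col=3 char='a'
After 7 (G): row=4 col=0 char='d'
After 8 (0): row=4 col=0 char='d'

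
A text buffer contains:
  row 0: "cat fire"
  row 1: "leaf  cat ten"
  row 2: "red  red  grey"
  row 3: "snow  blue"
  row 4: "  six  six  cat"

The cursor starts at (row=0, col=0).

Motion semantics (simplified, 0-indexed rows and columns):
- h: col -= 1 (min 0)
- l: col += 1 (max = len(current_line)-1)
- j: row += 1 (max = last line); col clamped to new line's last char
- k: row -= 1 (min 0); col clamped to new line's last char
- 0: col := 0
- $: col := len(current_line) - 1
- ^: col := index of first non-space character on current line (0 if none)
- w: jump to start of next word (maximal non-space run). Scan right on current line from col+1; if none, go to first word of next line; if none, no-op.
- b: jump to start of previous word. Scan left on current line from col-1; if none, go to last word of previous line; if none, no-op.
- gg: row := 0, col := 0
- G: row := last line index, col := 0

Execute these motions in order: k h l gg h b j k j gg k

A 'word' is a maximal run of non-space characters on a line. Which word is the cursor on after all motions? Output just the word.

After 1 (k): row=0 col=0 char='c'
After 2 (h): row=0 col=0 char='c'
After 3 (l): row=0 col=1 char='a'
After 4 (gg): row=0 col=0 char='c'
After 5 (h): row=0 col=0 char='c'
After 6 (b): row=0 col=0 char='c'
After 7 (j): row=1 col=0 char='l'
After 8 (k): row=0 col=0 char='c'
After 9 (j): row=1 col=0 char='l'
After 10 (gg): row=0 col=0 char='c'
After 11 (k): row=0 col=0 char='c'

Answer: cat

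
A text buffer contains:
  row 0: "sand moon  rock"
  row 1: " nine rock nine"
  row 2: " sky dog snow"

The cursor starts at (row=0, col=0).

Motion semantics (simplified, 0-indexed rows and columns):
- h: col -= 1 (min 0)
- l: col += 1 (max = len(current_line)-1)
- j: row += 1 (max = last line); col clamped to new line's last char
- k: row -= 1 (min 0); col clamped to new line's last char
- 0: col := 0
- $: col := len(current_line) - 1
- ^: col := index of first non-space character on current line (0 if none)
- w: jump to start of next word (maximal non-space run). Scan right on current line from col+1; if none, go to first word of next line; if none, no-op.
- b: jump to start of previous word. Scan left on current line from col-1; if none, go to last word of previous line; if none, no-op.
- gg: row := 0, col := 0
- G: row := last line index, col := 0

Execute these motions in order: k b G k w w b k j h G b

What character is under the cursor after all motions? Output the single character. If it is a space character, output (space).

After 1 (k): row=0 col=0 char='s'
After 2 (b): row=0 col=0 char='s'
After 3 (G): row=2 col=0 char='_'
After 4 (k): row=1 col=0 char='_'
After 5 (w): row=1 col=1 char='n'
After 6 (w): row=1 col=6 char='r'
After 7 (b): row=1 col=1 char='n'
After 8 (k): row=0 col=1 char='a'
After 9 (j): row=1 col=1 char='n'
After 10 (h): row=1 col=0 char='_'
After 11 (G): row=2 col=0 char='_'
After 12 (b): row=1 col=11 char='n'

Answer: n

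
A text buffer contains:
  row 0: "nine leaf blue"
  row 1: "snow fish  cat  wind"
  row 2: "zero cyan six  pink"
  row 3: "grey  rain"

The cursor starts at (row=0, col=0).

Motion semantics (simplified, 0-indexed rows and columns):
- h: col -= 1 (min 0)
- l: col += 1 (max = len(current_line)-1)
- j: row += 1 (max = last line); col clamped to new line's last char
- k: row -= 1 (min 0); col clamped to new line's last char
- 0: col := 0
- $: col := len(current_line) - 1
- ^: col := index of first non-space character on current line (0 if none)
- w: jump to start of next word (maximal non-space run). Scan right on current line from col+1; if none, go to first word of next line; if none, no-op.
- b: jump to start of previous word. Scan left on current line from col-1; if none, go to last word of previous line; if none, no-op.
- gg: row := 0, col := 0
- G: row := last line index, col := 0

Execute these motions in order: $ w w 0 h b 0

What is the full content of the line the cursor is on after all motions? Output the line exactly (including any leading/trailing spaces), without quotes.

After 1 ($): row=0 col=13 char='e'
After 2 (w): row=1 col=0 char='s'
After 3 (w): row=1 col=5 char='f'
After 4 (0): row=1 col=0 char='s'
After 5 (h): row=1 col=0 char='s'
After 6 (b): row=0 col=10 char='b'
After 7 (0): row=0 col=0 char='n'

Answer: nine leaf blue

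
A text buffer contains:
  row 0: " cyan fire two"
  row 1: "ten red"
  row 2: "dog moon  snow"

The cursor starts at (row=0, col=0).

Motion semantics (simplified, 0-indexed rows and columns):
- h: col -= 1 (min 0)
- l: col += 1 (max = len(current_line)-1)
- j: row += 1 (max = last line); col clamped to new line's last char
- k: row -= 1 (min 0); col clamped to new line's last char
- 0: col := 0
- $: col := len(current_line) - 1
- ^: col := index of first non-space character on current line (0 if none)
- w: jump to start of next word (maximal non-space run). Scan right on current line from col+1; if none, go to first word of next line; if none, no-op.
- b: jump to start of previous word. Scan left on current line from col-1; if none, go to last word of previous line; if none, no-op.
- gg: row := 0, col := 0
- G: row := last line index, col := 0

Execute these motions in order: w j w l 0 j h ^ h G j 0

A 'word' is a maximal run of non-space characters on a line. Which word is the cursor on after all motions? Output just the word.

After 1 (w): row=0 col=1 char='c'
After 2 (j): row=1 col=1 char='e'
After 3 (w): row=1 col=4 char='r'
After 4 (l): row=1 col=5 char='e'
After 5 (0): row=1 col=0 char='t'
After 6 (j): row=2 col=0 char='d'
After 7 (h): row=2 col=0 char='d'
After 8 (^): row=2 col=0 char='d'
After 9 (h): row=2 col=0 char='d'
After 10 (G): row=2 col=0 char='d'
After 11 (j): row=2 col=0 char='d'
After 12 (0): row=2 col=0 char='d'

Answer: dog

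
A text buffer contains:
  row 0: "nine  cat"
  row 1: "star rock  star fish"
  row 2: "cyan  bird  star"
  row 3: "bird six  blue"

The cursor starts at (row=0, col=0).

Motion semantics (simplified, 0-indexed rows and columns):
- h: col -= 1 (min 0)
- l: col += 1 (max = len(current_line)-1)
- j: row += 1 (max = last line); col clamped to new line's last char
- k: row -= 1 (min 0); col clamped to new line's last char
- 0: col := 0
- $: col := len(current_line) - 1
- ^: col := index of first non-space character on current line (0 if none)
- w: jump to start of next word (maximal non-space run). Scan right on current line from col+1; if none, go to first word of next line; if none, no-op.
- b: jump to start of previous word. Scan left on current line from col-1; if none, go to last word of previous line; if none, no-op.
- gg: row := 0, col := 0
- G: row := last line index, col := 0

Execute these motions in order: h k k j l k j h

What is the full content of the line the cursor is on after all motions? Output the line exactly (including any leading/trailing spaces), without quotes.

After 1 (h): row=0 col=0 char='n'
After 2 (k): row=0 col=0 char='n'
After 3 (k): row=0 col=0 char='n'
After 4 (j): row=1 col=0 char='s'
After 5 (l): row=1 col=1 char='t'
After 6 (k): row=0 col=1 char='i'
After 7 (j): row=1 col=1 char='t'
After 8 (h): row=1 col=0 char='s'

Answer: star rock  star fish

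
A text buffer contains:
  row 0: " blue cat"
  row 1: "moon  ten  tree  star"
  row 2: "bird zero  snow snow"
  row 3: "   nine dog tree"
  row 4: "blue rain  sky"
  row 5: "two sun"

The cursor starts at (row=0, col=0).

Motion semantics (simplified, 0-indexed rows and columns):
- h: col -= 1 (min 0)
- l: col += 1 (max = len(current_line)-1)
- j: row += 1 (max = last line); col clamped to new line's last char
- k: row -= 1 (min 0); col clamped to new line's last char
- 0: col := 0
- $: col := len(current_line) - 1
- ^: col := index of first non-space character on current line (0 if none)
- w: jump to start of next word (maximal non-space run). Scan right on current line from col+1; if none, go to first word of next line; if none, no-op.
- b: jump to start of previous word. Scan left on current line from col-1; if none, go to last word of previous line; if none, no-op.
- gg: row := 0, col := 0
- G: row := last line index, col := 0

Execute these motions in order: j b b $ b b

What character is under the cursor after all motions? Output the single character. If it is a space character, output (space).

Answer: b

Derivation:
After 1 (j): row=1 col=0 char='m'
After 2 (b): row=0 col=6 char='c'
After 3 (b): row=0 col=1 char='b'
After 4 ($): row=0 col=8 char='t'
After 5 (b): row=0 col=6 char='c'
After 6 (b): row=0 col=1 char='b'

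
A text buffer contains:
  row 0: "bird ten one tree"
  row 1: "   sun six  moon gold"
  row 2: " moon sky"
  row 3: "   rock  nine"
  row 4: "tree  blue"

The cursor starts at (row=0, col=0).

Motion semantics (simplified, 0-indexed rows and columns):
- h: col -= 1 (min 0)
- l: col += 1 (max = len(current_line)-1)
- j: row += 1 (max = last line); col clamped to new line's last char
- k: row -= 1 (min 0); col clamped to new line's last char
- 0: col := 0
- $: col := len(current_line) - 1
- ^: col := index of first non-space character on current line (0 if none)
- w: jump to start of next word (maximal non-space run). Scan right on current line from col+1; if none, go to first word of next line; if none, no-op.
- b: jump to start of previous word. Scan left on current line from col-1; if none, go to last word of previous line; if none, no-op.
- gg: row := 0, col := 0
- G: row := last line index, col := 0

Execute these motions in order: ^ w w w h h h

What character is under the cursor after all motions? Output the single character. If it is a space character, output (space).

After 1 (^): row=0 col=0 char='b'
After 2 (w): row=0 col=5 char='t'
After 3 (w): row=0 col=9 char='o'
After 4 (w): row=0 col=13 char='t'
After 5 (h): row=0 col=12 char='_'
After 6 (h): row=0 col=11 char='e'
After 7 (h): row=0 col=10 char='n'

Answer: n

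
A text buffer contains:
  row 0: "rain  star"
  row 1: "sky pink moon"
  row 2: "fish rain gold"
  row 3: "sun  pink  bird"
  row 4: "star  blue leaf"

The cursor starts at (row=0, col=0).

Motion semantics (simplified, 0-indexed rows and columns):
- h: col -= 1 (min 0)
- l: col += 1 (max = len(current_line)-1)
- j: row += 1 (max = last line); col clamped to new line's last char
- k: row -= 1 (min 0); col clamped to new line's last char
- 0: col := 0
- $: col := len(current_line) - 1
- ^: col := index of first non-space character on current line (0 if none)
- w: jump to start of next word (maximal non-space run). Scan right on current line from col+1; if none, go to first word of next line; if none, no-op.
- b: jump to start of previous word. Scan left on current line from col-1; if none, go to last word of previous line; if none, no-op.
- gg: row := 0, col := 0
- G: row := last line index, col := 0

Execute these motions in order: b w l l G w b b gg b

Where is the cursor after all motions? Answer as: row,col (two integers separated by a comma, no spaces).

After 1 (b): row=0 col=0 char='r'
After 2 (w): row=0 col=6 char='s'
After 3 (l): row=0 col=7 char='t'
After 4 (l): row=0 col=8 char='a'
After 5 (G): row=4 col=0 char='s'
After 6 (w): row=4 col=6 char='b'
After 7 (b): row=4 col=0 char='s'
After 8 (b): row=3 col=11 char='b'
After 9 (gg): row=0 col=0 char='r'
After 10 (b): row=0 col=0 char='r'

Answer: 0,0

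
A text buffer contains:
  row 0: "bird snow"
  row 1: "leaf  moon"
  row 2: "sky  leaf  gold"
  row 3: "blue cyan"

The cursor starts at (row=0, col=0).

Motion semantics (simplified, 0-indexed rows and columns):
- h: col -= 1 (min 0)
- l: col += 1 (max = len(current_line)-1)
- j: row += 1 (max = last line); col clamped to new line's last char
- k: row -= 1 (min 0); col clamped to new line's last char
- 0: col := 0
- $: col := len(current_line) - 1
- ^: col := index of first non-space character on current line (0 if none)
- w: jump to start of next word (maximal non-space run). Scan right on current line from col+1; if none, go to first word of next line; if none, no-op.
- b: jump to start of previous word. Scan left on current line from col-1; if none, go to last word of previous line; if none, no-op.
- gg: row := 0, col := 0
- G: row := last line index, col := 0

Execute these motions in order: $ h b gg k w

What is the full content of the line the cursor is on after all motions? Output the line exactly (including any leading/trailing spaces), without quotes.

After 1 ($): row=0 col=8 char='w'
After 2 (h): row=0 col=7 char='o'
After 3 (b): row=0 col=5 char='s'
After 4 (gg): row=0 col=0 char='b'
After 5 (k): row=0 col=0 char='b'
After 6 (w): row=0 col=5 char='s'

Answer: bird snow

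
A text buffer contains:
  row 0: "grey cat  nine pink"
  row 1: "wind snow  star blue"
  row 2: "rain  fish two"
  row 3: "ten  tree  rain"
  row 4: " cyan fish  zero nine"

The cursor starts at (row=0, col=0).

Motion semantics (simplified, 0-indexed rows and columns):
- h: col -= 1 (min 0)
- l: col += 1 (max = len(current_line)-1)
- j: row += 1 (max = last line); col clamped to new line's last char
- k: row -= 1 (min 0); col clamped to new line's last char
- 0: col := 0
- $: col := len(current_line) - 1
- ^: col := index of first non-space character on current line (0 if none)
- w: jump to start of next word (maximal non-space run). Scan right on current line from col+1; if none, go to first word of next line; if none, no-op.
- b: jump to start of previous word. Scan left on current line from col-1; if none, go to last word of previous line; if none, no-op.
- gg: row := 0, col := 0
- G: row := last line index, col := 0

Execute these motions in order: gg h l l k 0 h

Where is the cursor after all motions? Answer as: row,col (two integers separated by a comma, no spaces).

Answer: 0,0

Derivation:
After 1 (gg): row=0 col=0 char='g'
After 2 (h): row=0 col=0 char='g'
After 3 (l): row=0 col=1 char='r'
After 4 (l): row=0 col=2 char='e'
After 5 (k): row=0 col=2 char='e'
After 6 (0): row=0 col=0 char='g'
After 7 (h): row=0 col=0 char='g'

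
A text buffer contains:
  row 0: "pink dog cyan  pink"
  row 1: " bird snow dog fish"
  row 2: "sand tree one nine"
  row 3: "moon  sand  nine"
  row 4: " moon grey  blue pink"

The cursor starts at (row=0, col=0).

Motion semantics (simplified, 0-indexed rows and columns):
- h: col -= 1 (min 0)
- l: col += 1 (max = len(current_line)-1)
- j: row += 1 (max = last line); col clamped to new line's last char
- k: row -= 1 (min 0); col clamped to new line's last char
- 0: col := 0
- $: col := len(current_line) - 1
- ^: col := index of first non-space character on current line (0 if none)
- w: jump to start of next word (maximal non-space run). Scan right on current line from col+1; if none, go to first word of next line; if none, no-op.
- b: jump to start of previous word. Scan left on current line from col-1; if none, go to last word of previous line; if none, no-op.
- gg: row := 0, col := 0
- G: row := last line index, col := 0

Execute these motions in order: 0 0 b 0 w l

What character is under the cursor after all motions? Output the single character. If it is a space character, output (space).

Answer: o

Derivation:
After 1 (0): row=0 col=0 char='p'
After 2 (0): row=0 col=0 char='p'
After 3 (b): row=0 col=0 char='p'
After 4 (0): row=0 col=0 char='p'
After 5 (w): row=0 col=5 char='d'
After 6 (l): row=0 col=6 char='o'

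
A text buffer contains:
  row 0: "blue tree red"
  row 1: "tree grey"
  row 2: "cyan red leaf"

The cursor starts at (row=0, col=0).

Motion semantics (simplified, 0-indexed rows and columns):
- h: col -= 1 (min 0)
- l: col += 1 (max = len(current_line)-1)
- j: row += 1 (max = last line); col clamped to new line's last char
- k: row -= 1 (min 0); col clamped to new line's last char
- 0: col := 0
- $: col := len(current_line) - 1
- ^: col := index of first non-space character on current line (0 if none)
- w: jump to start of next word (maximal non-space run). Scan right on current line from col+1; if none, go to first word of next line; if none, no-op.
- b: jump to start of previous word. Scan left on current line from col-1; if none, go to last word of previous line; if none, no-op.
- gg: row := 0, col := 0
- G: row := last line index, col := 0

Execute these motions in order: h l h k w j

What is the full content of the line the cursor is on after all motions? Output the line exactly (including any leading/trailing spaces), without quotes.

After 1 (h): row=0 col=0 char='b'
After 2 (l): row=0 col=1 char='l'
After 3 (h): row=0 col=0 char='b'
After 4 (k): row=0 col=0 char='b'
After 5 (w): row=0 col=5 char='t'
After 6 (j): row=1 col=5 char='g'

Answer: tree grey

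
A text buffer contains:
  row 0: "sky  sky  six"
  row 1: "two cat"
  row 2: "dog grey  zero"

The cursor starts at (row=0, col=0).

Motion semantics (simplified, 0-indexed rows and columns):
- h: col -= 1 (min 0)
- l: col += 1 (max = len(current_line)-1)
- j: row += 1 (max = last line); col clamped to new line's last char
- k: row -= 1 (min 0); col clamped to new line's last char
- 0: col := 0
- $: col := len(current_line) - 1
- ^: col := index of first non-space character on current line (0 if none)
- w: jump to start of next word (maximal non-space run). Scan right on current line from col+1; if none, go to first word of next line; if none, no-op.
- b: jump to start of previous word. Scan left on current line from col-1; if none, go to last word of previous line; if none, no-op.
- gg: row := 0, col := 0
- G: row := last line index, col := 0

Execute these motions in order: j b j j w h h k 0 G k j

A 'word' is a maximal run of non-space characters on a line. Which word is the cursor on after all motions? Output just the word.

Answer: dog

Derivation:
After 1 (j): row=1 col=0 char='t'
After 2 (b): row=0 col=10 char='s'
After 3 (j): row=1 col=6 char='t'
After 4 (j): row=2 col=6 char='e'
After 5 (w): row=2 col=10 char='z'
After 6 (h): row=2 col=9 char='_'
After 7 (h): row=2 col=8 char='_'
After 8 (k): row=1 col=6 char='t'
After 9 (0): row=1 col=0 char='t'
After 10 (G): row=2 col=0 char='d'
After 11 (k): row=1 col=0 char='t'
After 12 (j): row=2 col=0 char='d'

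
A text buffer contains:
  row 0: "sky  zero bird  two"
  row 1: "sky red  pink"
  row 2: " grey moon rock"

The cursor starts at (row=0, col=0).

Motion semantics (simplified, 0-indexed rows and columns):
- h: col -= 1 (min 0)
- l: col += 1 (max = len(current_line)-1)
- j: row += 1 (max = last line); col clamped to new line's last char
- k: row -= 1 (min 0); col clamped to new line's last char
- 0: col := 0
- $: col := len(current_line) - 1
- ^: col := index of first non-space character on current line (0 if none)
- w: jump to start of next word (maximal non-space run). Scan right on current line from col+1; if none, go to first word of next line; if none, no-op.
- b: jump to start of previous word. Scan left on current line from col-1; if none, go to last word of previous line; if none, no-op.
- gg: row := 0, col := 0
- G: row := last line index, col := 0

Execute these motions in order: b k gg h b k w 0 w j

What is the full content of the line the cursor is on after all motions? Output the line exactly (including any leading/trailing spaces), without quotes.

Answer: sky red  pink

Derivation:
After 1 (b): row=0 col=0 char='s'
After 2 (k): row=0 col=0 char='s'
After 3 (gg): row=0 col=0 char='s'
After 4 (h): row=0 col=0 char='s'
After 5 (b): row=0 col=0 char='s'
After 6 (k): row=0 col=0 char='s'
After 7 (w): row=0 col=5 char='z'
After 8 (0): row=0 col=0 char='s'
After 9 (w): row=0 col=5 char='z'
After 10 (j): row=1 col=5 char='e'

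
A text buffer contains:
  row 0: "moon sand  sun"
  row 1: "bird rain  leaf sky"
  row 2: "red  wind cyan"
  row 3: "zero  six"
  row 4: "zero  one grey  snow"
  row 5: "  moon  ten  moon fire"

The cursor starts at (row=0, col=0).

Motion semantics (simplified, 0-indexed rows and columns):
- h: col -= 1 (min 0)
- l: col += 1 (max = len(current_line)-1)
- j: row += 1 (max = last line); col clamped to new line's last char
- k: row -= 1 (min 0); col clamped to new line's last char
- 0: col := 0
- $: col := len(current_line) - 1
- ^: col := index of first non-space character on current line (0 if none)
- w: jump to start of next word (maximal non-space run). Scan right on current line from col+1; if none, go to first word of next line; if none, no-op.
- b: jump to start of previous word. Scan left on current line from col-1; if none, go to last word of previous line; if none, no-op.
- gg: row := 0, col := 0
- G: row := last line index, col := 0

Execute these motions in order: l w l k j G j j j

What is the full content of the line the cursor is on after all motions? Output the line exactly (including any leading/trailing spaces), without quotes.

Answer:   moon  ten  moon fire

Derivation:
After 1 (l): row=0 col=1 char='o'
After 2 (w): row=0 col=5 char='s'
After 3 (l): row=0 col=6 char='a'
After 4 (k): row=0 col=6 char='a'
After 5 (j): row=1 col=6 char='a'
After 6 (G): row=5 col=0 char='_'
After 7 (j): row=5 col=0 char='_'
After 8 (j): row=5 col=0 char='_'
After 9 (j): row=5 col=0 char='_'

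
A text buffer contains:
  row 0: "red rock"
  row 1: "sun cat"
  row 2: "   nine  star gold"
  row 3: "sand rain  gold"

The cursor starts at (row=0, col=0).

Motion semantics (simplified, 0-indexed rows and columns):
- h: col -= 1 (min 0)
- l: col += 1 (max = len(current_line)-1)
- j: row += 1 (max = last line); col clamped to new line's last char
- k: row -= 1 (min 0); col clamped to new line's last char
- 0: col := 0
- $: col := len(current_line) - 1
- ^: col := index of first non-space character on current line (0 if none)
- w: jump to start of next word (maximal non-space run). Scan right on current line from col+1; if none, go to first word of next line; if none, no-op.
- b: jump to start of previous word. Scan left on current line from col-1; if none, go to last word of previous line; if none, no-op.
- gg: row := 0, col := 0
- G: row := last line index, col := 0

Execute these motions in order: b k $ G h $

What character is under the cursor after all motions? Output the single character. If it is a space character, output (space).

After 1 (b): row=0 col=0 char='r'
After 2 (k): row=0 col=0 char='r'
After 3 ($): row=0 col=7 char='k'
After 4 (G): row=3 col=0 char='s'
After 5 (h): row=3 col=0 char='s'
After 6 ($): row=3 col=14 char='d'

Answer: d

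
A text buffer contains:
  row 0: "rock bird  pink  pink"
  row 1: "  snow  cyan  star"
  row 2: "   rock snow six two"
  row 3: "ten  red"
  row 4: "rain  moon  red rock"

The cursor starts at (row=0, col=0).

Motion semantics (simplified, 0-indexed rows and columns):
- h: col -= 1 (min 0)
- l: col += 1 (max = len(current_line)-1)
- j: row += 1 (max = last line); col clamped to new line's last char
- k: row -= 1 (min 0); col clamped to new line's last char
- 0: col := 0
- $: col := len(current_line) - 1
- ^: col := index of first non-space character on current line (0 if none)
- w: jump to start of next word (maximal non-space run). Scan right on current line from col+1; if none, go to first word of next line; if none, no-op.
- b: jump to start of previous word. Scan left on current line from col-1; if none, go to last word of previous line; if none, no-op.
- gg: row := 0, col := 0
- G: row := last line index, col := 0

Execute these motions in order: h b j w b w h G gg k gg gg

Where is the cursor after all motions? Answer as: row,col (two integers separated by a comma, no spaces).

After 1 (h): row=0 col=0 char='r'
After 2 (b): row=0 col=0 char='r'
After 3 (j): row=1 col=0 char='_'
After 4 (w): row=1 col=2 char='s'
After 5 (b): row=0 col=17 char='p'
After 6 (w): row=1 col=2 char='s'
After 7 (h): row=1 col=1 char='_'
After 8 (G): row=4 col=0 char='r'
After 9 (gg): row=0 col=0 char='r'
After 10 (k): row=0 col=0 char='r'
After 11 (gg): row=0 col=0 char='r'
After 12 (gg): row=0 col=0 char='r'

Answer: 0,0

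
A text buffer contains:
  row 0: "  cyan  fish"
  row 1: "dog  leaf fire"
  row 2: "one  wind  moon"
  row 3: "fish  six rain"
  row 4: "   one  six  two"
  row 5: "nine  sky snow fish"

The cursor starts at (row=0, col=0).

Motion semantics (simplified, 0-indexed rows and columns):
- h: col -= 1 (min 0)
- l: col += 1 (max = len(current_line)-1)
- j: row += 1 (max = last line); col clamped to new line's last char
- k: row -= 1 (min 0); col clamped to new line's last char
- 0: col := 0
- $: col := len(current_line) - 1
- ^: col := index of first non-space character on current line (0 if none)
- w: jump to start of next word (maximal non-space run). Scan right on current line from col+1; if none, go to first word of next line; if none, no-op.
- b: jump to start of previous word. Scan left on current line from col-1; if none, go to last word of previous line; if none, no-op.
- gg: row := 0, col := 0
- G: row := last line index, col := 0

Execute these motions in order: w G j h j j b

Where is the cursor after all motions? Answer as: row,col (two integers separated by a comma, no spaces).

Answer: 4,13

Derivation:
After 1 (w): row=0 col=2 char='c'
After 2 (G): row=5 col=0 char='n'
After 3 (j): row=5 col=0 char='n'
After 4 (h): row=5 col=0 char='n'
After 5 (j): row=5 col=0 char='n'
After 6 (j): row=5 col=0 char='n'
After 7 (b): row=4 col=13 char='t'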